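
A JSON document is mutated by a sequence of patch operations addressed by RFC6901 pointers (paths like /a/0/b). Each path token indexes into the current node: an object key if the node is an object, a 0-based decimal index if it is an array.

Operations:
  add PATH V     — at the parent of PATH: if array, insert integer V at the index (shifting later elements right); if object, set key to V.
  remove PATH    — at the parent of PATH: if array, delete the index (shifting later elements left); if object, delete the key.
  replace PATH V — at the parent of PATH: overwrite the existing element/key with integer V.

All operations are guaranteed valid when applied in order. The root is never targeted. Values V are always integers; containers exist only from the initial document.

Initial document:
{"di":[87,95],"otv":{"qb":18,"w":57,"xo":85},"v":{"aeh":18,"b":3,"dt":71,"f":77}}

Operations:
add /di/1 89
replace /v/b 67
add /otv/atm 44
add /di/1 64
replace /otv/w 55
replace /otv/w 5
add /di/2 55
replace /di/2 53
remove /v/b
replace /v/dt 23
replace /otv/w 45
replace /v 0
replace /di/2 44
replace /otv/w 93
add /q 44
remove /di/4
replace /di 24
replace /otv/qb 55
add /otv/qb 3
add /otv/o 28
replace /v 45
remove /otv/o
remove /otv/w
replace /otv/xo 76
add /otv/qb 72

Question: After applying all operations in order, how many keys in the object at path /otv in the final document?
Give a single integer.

After op 1 (add /di/1 89): {"di":[87,89,95],"otv":{"qb":18,"w":57,"xo":85},"v":{"aeh":18,"b":3,"dt":71,"f":77}}
After op 2 (replace /v/b 67): {"di":[87,89,95],"otv":{"qb":18,"w":57,"xo":85},"v":{"aeh":18,"b":67,"dt":71,"f":77}}
After op 3 (add /otv/atm 44): {"di":[87,89,95],"otv":{"atm":44,"qb":18,"w":57,"xo":85},"v":{"aeh":18,"b":67,"dt":71,"f":77}}
After op 4 (add /di/1 64): {"di":[87,64,89,95],"otv":{"atm":44,"qb":18,"w":57,"xo":85},"v":{"aeh":18,"b":67,"dt":71,"f":77}}
After op 5 (replace /otv/w 55): {"di":[87,64,89,95],"otv":{"atm":44,"qb":18,"w":55,"xo":85},"v":{"aeh":18,"b":67,"dt":71,"f":77}}
After op 6 (replace /otv/w 5): {"di":[87,64,89,95],"otv":{"atm":44,"qb":18,"w":5,"xo":85},"v":{"aeh":18,"b":67,"dt":71,"f":77}}
After op 7 (add /di/2 55): {"di":[87,64,55,89,95],"otv":{"atm":44,"qb":18,"w":5,"xo":85},"v":{"aeh":18,"b":67,"dt":71,"f":77}}
After op 8 (replace /di/2 53): {"di":[87,64,53,89,95],"otv":{"atm":44,"qb":18,"w":5,"xo":85},"v":{"aeh":18,"b":67,"dt":71,"f":77}}
After op 9 (remove /v/b): {"di":[87,64,53,89,95],"otv":{"atm":44,"qb":18,"w":5,"xo":85},"v":{"aeh":18,"dt":71,"f":77}}
After op 10 (replace /v/dt 23): {"di":[87,64,53,89,95],"otv":{"atm":44,"qb":18,"w":5,"xo":85},"v":{"aeh":18,"dt":23,"f":77}}
After op 11 (replace /otv/w 45): {"di":[87,64,53,89,95],"otv":{"atm":44,"qb":18,"w":45,"xo":85},"v":{"aeh":18,"dt":23,"f":77}}
After op 12 (replace /v 0): {"di":[87,64,53,89,95],"otv":{"atm":44,"qb":18,"w":45,"xo":85},"v":0}
After op 13 (replace /di/2 44): {"di":[87,64,44,89,95],"otv":{"atm":44,"qb":18,"w":45,"xo":85},"v":0}
After op 14 (replace /otv/w 93): {"di":[87,64,44,89,95],"otv":{"atm":44,"qb":18,"w":93,"xo":85},"v":0}
After op 15 (add /q 44): {"di":[87,64,44,89,95],"otv":{"atm":44,"qb":18,"w":93,"xo":85},"q":44,"v":0}
After op 16 (remove /di/4): {"di":[87,64,44,89],"otv":{"atm":44,"qb":18,"w":93,"xo":85},"q":44,"v":0}
After op 17 (replace /di 24): {"di":24,"otv":{"atm":44,"qb":18,"w":93,"xo":85},"q":44,"v":0}
After op 18 (replace /otv/qb 55): {"di":24,"otv":{"atm":44,"qb":55,"w":93,"xo":85},"q":44,"v":0}
After op 19 (add /otv/qb 3): {"di":24,"otv":{"atm":44,"qb":3,"w":93,"xo":85},"q":44,"v":0}
After op 20 (add /otv/o 28): {"di":24,"otv":{"atm":44,"o":28,"qb":3,"w":93,"xo":85},"q":44,"v":0}
After op 21 (replace /v 45): {"di":24,"otv":{"atm":44,"o":28,"qb":3,"w":93,"xo":85},"q":44,"v":45}
After op 22 (remove /otv/o): {"di":24,"otv":{"atm":44,"qb":3,"w":93,"xo":85},"q":44,"v":45}
After op 23 (remove /otv/w): {"di":24,"otv":{"atm":44,"qb":3,"xo":85},"q":44,"v":45}
After op 24 (replace /otv/xo 76): {"di":24,"otv":{"atm":44,"qb":3,"xo":76},"q":44,"v":45}
After op 25 (add /otv/qb 72): {"di":24,"otv":{"atm":44,"qb":72,"xo":76},"q":44,"v":45}
Size at path /otv: 3

Answer: 3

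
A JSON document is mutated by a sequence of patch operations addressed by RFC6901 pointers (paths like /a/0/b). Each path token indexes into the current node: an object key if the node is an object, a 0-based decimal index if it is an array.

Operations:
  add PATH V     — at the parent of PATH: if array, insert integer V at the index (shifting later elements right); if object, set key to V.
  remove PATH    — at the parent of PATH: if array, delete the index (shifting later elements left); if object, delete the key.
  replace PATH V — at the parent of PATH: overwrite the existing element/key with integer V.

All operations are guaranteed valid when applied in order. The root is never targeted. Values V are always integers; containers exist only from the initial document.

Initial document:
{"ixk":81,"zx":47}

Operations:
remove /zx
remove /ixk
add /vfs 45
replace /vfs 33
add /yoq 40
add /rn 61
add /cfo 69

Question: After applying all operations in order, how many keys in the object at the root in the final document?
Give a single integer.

After op 1 (remove /zx): {"ixk":81}
After op 2 (remove /ixk): {}
After op 3 (add /vfs 45): {"vfs":45}
After op 4 (replace /vfs 33): {"vfs":33}
After op 5 (add /yoq 40): {"vfs":33,"yoq":40}
After op 6 (add /rn 61): {"rn":61,"vfs":33,"yoq":40}
After op 7 (add /cfo 69): {"cfo":69,"rn":61,"vfs":33,"yoq":40}
Size at the root: 4

Answer: 4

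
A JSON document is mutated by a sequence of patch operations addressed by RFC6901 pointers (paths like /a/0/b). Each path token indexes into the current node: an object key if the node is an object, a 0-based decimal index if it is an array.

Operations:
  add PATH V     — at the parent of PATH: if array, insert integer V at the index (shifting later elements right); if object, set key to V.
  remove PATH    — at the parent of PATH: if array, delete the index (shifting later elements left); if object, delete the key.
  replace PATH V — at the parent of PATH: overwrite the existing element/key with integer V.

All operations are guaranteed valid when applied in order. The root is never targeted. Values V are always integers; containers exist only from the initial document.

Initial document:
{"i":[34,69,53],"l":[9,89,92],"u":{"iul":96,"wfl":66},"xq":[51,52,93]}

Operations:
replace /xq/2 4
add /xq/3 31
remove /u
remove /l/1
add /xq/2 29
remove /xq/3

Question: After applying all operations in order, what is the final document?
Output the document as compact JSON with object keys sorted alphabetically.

Answer: {"i":[34,69,53],"l":[9,92],"xq":[51,52,29,31]}

Derivation:
After op 1 (replace /xq/2 4): {"i":[34,69,53],"l":[9,89,92],"u":{"iul":96,"wfl":66},"xq":[51,52,4]}
After op 2 (add /xq/3 31): {"i":[34,69,53],"l":[9,89,92],"u":{"iul":96,"wfl":66},"xq":[51,52,4,31]}
After op 3 (remove /u): {"i":[34,69,53],"l":[9,89,92],"xq":[51,52,4,31]}
After op 4 (remove /l/1): {"i":[34,69,53],"l":[9,92],"xq":[51,52,4,31]}
After op 5 (add /xq/2 29): {"i":[34,69,53],"l":[9,92],"xq":[51,52,29,4,31]}
After op 6 (remove /xq/3): {"i":[34,69,53],"l":[9,92],"xq":[51,52,29,31]}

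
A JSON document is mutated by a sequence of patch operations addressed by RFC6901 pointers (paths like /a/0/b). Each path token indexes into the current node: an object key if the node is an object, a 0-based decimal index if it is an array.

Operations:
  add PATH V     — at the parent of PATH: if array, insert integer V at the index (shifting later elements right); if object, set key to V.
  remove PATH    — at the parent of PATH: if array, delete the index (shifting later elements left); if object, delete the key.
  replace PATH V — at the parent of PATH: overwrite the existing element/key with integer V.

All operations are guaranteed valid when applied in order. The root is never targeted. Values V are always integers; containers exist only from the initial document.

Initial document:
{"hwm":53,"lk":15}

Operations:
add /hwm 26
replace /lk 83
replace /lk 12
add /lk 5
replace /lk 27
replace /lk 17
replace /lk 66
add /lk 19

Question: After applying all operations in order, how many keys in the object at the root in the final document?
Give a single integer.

After op 1 (add /hwm 26): {"hwm":26,"lk":15}
After op 2 (replace /lk 83): {"hwm":26,"lk":83}
After op 3 (replace /lk 12): {"hwm":26,"lk":12}
After op 4 (add /lk 5): {"hwm":26,"lk":5}
After op 5 (replace /lk 27): {"hwm":26,"lk":27}
After op 6 (replace /lk 17): {"hwm":26,"lk":17}
After op 7 (replace /lk 66): {"hwm":26,"lk":66}
After op 8 (add /lk 19): {"hwm":26,"lk":19}
Size at the root: 2

Answer: 2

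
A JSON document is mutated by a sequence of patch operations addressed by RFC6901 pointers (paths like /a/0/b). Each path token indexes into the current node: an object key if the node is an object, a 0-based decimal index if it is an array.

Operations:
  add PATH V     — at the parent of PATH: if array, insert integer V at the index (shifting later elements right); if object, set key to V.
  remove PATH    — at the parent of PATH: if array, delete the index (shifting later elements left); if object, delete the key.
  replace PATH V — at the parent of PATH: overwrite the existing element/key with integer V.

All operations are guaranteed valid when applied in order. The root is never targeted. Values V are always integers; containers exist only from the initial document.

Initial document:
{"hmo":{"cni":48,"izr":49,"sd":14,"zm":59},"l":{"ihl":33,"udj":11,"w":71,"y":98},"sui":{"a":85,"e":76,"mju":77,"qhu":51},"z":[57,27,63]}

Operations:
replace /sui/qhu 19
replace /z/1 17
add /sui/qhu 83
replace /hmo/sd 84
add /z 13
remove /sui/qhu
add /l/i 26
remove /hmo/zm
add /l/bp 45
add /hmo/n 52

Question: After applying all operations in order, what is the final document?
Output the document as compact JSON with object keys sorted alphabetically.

After op 1 (replace /sui/qhu 19): {"hmo":{"cni":48,"izr":49,"sd":14,"zm":59},"l":{"ihl":33,"udj":11,"w":71,"y":98},"sui":{"a":85,"e":76,"mju":77,"qhu":19},"z":[57,27,63]}
After op 2 (replace /z/1 17): {"hmo":{"cni":48,"izr":49,"sd":14,"zm":59},"l":{"ihl":33,"udj":11,"w":71,"y":98},"sui":{"a":85,"e":76,"mju":77,"qhu":19},"z":[57,17,63]}
After op 3 (add /sui/qhu 83): {"hmo":{"cni":48,"izr":49,"sd":14,"zm":59},"l":{"ihl":33,"udj":11,"w":71,"y":98},"sui":{"a":85,"e":76,"mju":77,"qhu":83},"z":[57,17,63]}
After op 4 (replace /hmo/sd 84): {"hmo":{"cni":48,"izr":49,"sd":84,"zm":59},"l":{"ihl":33,"udj":11,"w":71,"y":98},"sui":{"a":85,"e":76,"mju":77,"qhu":83},"z":[57,17,63]}
After op 5 (add /z 13): {"hmo":{"cni":48,"izr":49,"sd":84,"zm":59},"l":{"ihl":33,"udj":11,"w":71,"y":98},"sui":{"a":85,"e":76,"mju":77,"qhu":83},"z":13}
After op 6 (remove /sui/qhu): {"hmo":{"cni":48,"izr":49,"sd":84,"zm":59},"l":{"ihl":33,"udj":11,"w":71,"y":98},"sui":{"a":85,"e":76,"mju":77},"z":13}
After op 7 (add /l/i 26): {"hmo":{"cni":48,"izr":49,"sd":84,"zm":59},"l":{"i":26,"ihl":33,"udj":11,"w":71,"y":98},"sui":{"a":85,"e":76,"mju":77},"z":13}
After op 8 (remove /hmo/zm): {"hmo":{"cni":48,"izr":49,"sd":84},"l":{"i":26,"ihl":33,"udj":11,"w":71,"y":98},"sui":{"a":85,"e":76,"mju":77},"z":13}
After op 9 (add /l/bp 45): {"hmo":{"cni":48,"izr":49,"sd":84},"l":{"bp":45,"i":26,"ihl":33,"udj":11,"w":71,"y":98},"sui":{"a":85,"e":76,"mju":77},"z":13}
After op 10 (add /hmo/n 52): {"hmo":{"cni":48,"izr":49,"n":52,"sd":84},"l":{"bp":45,"i":26,"ihl":33,"udj":11,"w":71,"y":98},"sui":{"a":85,"e":76,"mju":77},"z":13}

Answer: {"hmo":{"cni":48,"izr":49,"n":52,"sd":84},"l":{"bp":45,"i":26,"ihl":33,"udj":11,"w":71,"y":98},"sui":{"a":85,"e":76,"mju":77},"z":13}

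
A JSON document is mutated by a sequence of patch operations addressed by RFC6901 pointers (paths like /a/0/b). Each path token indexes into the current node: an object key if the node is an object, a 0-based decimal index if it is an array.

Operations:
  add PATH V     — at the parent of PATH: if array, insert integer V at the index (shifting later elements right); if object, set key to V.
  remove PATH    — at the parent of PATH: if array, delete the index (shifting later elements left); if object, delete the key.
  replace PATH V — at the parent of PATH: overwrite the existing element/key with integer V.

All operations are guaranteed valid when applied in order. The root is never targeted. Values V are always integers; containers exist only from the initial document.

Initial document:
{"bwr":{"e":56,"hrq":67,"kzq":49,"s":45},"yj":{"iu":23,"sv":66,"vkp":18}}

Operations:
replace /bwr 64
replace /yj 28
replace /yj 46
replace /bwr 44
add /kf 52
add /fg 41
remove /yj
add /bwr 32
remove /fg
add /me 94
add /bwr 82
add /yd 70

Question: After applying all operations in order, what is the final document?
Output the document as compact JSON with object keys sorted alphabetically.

After op 1 (replace /bwr 64): {"bwr":64,"yj":{"iu":23,"sv":66,"vkp":18}}
After op 2 (replace /yj 28): {"bwr":64,"yj":28}
After op 3 (replace /yj 46): {"bwr":64,"yj":46}
After op 4 (replace /bwr 44): {"bwr":44,"yj":46}
After op 5 (add /kf 52): {"bwr":44,"kf":52,"yj":46}
After op 6 (add /fg 41): {"bwr":44,"fg":41,"kf":52,"yj":46}
After op 7 (remove /yj): {"bwr":44,"fg":41,"kf":52}
After op 8 (add /bwr 32): {"bwr":32,"fg":41,"kf":52}
After op 9 (remove /fg): {"bwr":32,"kf":52}
After op 10 (add /me 94): {"bwr":32,"kf":52,"me":94}
After op 11 (add /bwr 82): {"bwr":82,"kf":52,"me":94}
After op 12 (add /yd 70): {"bwr":82,"kf":52,"me":94,"yd":70}

Answer: {"bwr":82,"kf":52,"me":94,"yd":70}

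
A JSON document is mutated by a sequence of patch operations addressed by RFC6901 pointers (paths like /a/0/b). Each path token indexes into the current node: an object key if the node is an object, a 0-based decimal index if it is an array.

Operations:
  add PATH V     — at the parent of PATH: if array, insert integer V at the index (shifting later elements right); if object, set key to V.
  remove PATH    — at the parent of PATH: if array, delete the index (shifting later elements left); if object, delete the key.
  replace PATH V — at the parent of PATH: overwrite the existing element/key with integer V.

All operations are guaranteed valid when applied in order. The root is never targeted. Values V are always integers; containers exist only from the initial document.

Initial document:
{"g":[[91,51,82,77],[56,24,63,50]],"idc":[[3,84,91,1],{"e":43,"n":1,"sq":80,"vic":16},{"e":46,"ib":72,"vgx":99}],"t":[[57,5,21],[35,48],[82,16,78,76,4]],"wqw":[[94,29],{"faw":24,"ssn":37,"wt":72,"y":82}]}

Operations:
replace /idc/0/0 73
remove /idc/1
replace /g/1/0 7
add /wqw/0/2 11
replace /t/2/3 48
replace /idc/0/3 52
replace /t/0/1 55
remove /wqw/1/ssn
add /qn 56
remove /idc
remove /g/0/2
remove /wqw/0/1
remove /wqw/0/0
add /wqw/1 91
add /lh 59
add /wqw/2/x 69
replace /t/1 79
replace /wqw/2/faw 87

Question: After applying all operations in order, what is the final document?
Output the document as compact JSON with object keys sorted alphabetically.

Answer: {"g":[[91,51,77],[7,24,63,50]],"lh":59,"qn":56,"t":[[57,55,21],79,[82,16,78,48,4]],"wqw":[[11],91,{"faw":87,"wt":72,"x":69,"y":82}]}

Derivation:
After op 1 (replace /idc/0/0 73): {"g":[[91,51,82,77],[56,24,63,50]],"idc":[[73,84,91,1],{"e":43,"n":1,"sq":80,"vic":16},{"e":46,"ib":72,"vgx":99}],"t":[[57,5,21],[35,48],[82,16,78,76,4]],"wqw":[[94,29],{"faw":24,"ssn":37,"wt":72,"y":82}]}
After op 2 (remove /idc/1): {"g":[[91,51,82,77],[56,24,63,50]],"idc":[[73,84,91,1],{"e":46,"ib":72,"vgx":99}],"t":[[57,5,21],[35,48],[82,16,78,76,4]],"wqw":[[94,29],{"faw":24,"ssn":37,"wt":72,"y":82}]}
After op 3 (replace /g/1/0 7): {"g":[[91,51,82,77],[7,24,63,50]],"idc":[[73,84,91,1],{"e":46,"ib":72,"vgx":99}],"t":[[57,5,21],[35,48],[82,16,78,76,4]],"wqw":[[94,29],{"faw":24,"ssn":37,"wt":72,"y":82}]}
After op 4 (add /wqw/0/2 11): {"g":[[91,51,82,77],[7,24,63,50]],"idc":[[73,84,91,1],{"e":46,"ib":72,"vgx":99}],"t":[[57,5,21],[35,48],[82,16,78,76,4]],"wqw":[[94,29,11],{"faw":24,"ssn":37,"wt":72,"y":82}]}
After op 5 (replace /t/2/3 48): {"g":[[91,51,82,77],[7,24,63,50]],"idc":[[73,84,91,1],{"e":46,"ib":72,"vgx":99}],"t":[[57,5,21],[35,48],[82,16,78,48,4]],"wqw":[[94,29,11],{"faw":24,"ssn":37,"wt":72,"y":82}]}
After op 6 (replace /idc/0/3 52): {"g":[[91,51,82,77],[7,24,63,50]],"idc":[[73,84,91,52],{"e":46,"ib":72,"vgx":99}],"t":[[57,5,21],[35,48],[82,16,78,48,4]],"wqw":[[94,29,11],{"faw":24,"ssn":37,"wt":72,"y":82}]}
After op 7 (replace /t/0/1 55): {"g":[[91,51,82,77],[7,24,63,50]],"idc":[[73,84,91,52],{"e":46,"ib":72,"vgx":99}],"t":[[57,55,21],[35,48],[82,16,78,48,4]],"wqw":[[94,29,11],{"faw":24,"ssn":37,"wt":72,"y":82}]}
After op 8 (remove /wqw/1/ssn): {"g":[[91,51,82,77],[7,24,63,50]],"idc":[[73,84,91,52],{"e":46,"ib":72,"vgx":99}],"t":[[57,55,21],[35,48],[82,16,78,48,4]],"wqw":[[94,29,11],{"faw":24,"wt":72,"y":82}]}
After op 9 (add /qn 56): {"g":[[91,51,82,77],[7,24,63,50]],"idc":[[73,84,91,52],{"e":46,"ib":72,"vgx":99}],"qn":56,"t":[[57,55,21],[35,48],[82,16,78,48,4]],"wqw":[[94,29,11],{"faw":24,"wt":72,"y":82}]}
After op 10 (remove /idc): {"g":[[91,51,82,77],[7,24,63,50]],"qn":56,"t":[[57,55,21],[35,48],[82,16,78,48,4]],"wqw":[[94,29,11],{"faw":24,"wt":72,"y":82}]}
After op 11 (remove /g/0/2): {"g":[[91,51,77],[7,24,63,50]],"qn":56,"t":[[57,55,21],[35,48],[82,16,78,48,4]],"wqw":[[94,29,11],{"faw":24,"wt":72,"y":82}]}
After op 12 (remove /wqw/0/1): {"g":[[91,51,77],[7,24,63,50]],"qn":56,"t":[[57,55,21],[35,48],[82,16,78,48,4]],"wqw":[[94,11],{"faw":24,"wt":72,"y":82}]}
After op 13 (remove /wqw/0/0): {"g":[[91,51,77],[7,24,63,50]],"qn":56,"t":[[57,55,21],[35,48],[82,16,78,48,4]],"wqw":[[11],{"faw":24,"wt":72,"y":82}]}
After op 14 (add /wqw/1 91): {"g":[[91,51,77],[7,24,63,50]],"qn":56,"t":[[57,55,21],[35,48],[82,16,78,48,4]],"wqw":[[11],91,{"faw":24,"wt":72,"y":82}]}
After op 15 (add /lh 59): {"g":[[91,51,77],[7,24,63,50]],"lh":59,"qn":56,"t":[[57,55,21],[35,48],[82,16,78,48,4]],"wqw":[[11],91,{"faw":24,"wt":72,"y":82}]}
After op 16 (add /wqw/2/x 69): {"g":[[91,51,77],[7,24,63,50]],"lh":59,"qn":56,"t":[[57,55,21],[35,48],[82,16,78,48,4]],"wqw":[[11],91,{"faw":24,"wt":72,"x":69,"y":82}]}
After op 17 (replace /t/1 79): {"g":[[91,51,77],[7,24,63,50]],"lh":59,"qn":56,"t":[[57,55,21],79,[82,16,78,48,4]],"wqw":[[11],91,{"faw":24,"wt":72,"x":69,"y":82}]}
After op 18 (replace /wqw/2/faw 87): {"g":[[91,51,77],[7,24,63,50]],"lh":59,"qn":56,"t":[[57,55,21],79,[82,16,78,48,4]],"wqw":[[11],91,{"faw":87,"wt":72,"x":69,"y":82}]}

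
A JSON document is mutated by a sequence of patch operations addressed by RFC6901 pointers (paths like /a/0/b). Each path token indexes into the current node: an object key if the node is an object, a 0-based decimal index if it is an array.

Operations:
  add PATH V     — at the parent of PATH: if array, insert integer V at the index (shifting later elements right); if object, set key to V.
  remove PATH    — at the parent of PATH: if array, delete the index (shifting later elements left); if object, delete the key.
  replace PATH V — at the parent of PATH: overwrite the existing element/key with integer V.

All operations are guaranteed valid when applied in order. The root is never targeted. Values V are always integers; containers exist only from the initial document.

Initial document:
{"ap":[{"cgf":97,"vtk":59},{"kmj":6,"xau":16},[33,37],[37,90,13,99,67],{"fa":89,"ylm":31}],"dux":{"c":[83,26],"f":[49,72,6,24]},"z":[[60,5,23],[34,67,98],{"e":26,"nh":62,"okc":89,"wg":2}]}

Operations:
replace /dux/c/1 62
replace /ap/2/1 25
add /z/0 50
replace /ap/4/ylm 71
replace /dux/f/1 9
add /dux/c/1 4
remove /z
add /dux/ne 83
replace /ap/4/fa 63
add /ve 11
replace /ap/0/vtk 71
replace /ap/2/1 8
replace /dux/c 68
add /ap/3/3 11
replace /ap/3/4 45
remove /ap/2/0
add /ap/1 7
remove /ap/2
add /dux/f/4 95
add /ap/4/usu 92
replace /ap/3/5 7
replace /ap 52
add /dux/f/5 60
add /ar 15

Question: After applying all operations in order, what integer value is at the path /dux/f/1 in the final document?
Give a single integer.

After op 1 (replace /dux/c/1 62): {"ap":[{"cgf":97,"vtk":59},{"kmj":6,"xau":16},[33,37],[37,90,13,99,67],{"fa":89,"ylm":31}],"dux":{"c":[83,62],"f":[49,72,6,24]},"z":[[60,5,23],[34,67,98],{"e":26,"nh":62,"okc":89,"wg":2}]}
After op 2 (replace /ap/2/1 25): {"ap":[{"cgf":97,"vtk":59},{"kmj":6,"xau":16},[33,25],[37,90,13,99,67],{"fa":89,"ylm":31}],"dux":{"c":[83,62],"f":[49,72,6,24]},"z":[[60,5,23],[34,67,98],{"e":26,"nh":62,"okc":89,"wg":2}]}
After op 3 (add /z/0 50): {"ap":[{"cgf":97,"vtk":59},{"kmj":6,"xau":16},[33,25],[37,90,13,99,67],{"fa":89,"ylm":31}],"dux":{"c":[83,62],"f":[49,72,6,24]},"z":[50,[60,5,23],[34,67,98],{"e":26,"nh":62,"okc":89,"wg":2}]}
After op 4 (replace /ap/4/ylm 71): {"ap":[{"cgf":97,"vtk":59},{"kmj":6,"xau":16},[33,25],[37,90,13,99,67],{"fa":89,"ylm":71}],"dux":{"c":[83,62],"f":[49,72,6,24]},"z":[50,[60,5,23],[34,67,98],{"e":26,"nh":62,"okc":89,"wg":2}]}
After op 5 (replace /dux/f/1 9): {"ap":[{"cgf":97,"vtk":59},{"kmj":6,"xau":16},[33,25],[37,90,13,99,67],{"fa":89,"ylm":71}],"dux":{"c":[83,62],"f":[49,9,6,24]},"z":[50,[60,5,23],[34,67,98],{"e":26,"nh":62,"okc":89,"wg":2}]}
After op 6 (add /dux/c/1 4): {"ap":[{"cgf":97,"vtk":59},{"kmj":6,"xau":16},[33,25],[37,90,13,99,67],{"fa":89,"ylm":71}],"dux":{"c":[83,4,62],"f":[49,9,6,24]},"z":[50,[60,5,23],[34,67,98],{"e":26,"nh":62,"okc":89,"wg":2}]}
After op 7 (remove /z): {"ap":[{"cgf":97,"vtk":59},{"kmj":6,"xau":16},[33,25],[37,90,13,99,67],{"fa":89,"ylm":71}],"dux":{"c":[83,4,62],"f":[49,9,6,24]}}
After op 8 (add /dux/ne 83): {"ap":[{"cgf":97,"vtk":59},{"kmj":6,"xau":16},[33,25],[37,90,13,99,67],{"fa":89,"ylm":71}],"dux":{"c":[83,4,62],"f":[49,9,6,24],"ne":83}}
After op 9 (replace /ap/4/fa 63): {"ap":[{"cgf":97,"vtk":59},{"kmj":6,"xau":16},[33,25],[37,90,13,99,67],{"fa":63,"ylm":71}],"dux":{"c":[83,4,62],"f":[49,9,6,24],"ne":83}}
After op 10 (add /ve 11): {"ap":[{"cgf":97,"vtk":59},{"kmj":6,"xau":16},[33,25],[37,90,13,99,67],{"fa":63,"ylm":71}],"dux":{"c":[83,4,62],"f":[49,9,6,24],"ne":83},"ve":11}
After op 11 (replace /ap/0/vtk 71): {"ap":[{"cgf":97,"vtk":71},{"kmj":6,"xau":16},[33,25],[37,90,13,99,67],{"fa":63,"ylm":71}],"dux":{"c":[83,4,62],"f":[49,9,6,24],"ne":83},"ve":11}
After op 12 (replace /ap/2/1 8): {"ap":[{"cgf":97,"vtk":71},{"kmj":6,"xau":16},[33,8],[37,90,13,99,67],{"fa":63,"ylm":71}],"dux":{"c":[83,4,62],"f":[49,9,6,24],"ne":83},"ve":11}
After op 13 (replace /dux/c 68): {"ap":[{"cgf":97,"vtk":71},{"kmj":6,"xau":16},[33,8],[37,90,13,99,67],{"fa":63,"ylm":71}],"dux":{"c":68,"f":[49,9,6,24],"ne":83},"ve":11}
After op 14 (add /ap/3/3 11): {"ap":[{"cgf":97,"vtk":71},{"kmj":6,"xau":16},[33,8],[37,90,13,11,99,67],{"fa":63,"ylm":71}],"dux":{"c":68,"f":[49,9,6,24],"ne":83},"ve":11}
After op 15 (replace /ap/3/4 45): {"ap":[{"cgf":97,"vtk":71},{"kmj":6,"xau":16},[33,8],[37,90,13,11,45,67],{"fa":63,"ylm":71}],"dux":{"c":68,"f":[49,9,6,24],"ne":83},"ve":11}
After op 16 (remove /ap/2/0): {"ap":[{"cgf":97,"vtk":71},{"kmj":6,"xau":16},[8],[37,90,13,11,45,67],{"fa":63,"ylm":71}],"dux":{"c":68,"f":[49,9,6,24],"ne":83},"ve":11}
After op 17 (add /ap/1 7): {"ap":[{"cgf":97,"vtk":71},7,{"kmj":6,"xau":16},[8],[37,90,13,11,45,67],{"fa":63,"ylm":71}],"dux":{"c":68,"f":[49,9,6,24],"ne":83},"ve":11}
After op 18 (remove /ap/2): {"ap":[{"cgf":97,"vtk":71},7,[8],[37,90,13,11,45,67],{"fa":63,"ylm":71}],"dux":{"c":68,"f":[49,9,6,24],"ne":83},"ve":11}
After op 19 (add /dux/f/4 95): {"ap":[{"cgf":97,"vtk":71},7,[8],[37,90,13,11,45,67],{"fa":63,"ylm":71}],"dux":{"c":68,"f":[49,9,6,24,95],"ne":83},"ve":11}
After op 20 (add /ap/4/usu 92): {"ap":[{"cgf":97,"vtk":71},7,[8],[37,90,13,11,45,67],{"fa":63,"usu":92,"ylm":71}],"dux":{"c":68,"f":[49,9,6,24,95],"ne":83},"ve":11}
After op 21 (replace /ap/3/5 7): {"ap":[{"cgf":97,"vtk":71},7,[8],[37,90,13,11,45,7],{"fa":63,"usu":92,"ylm":71}],"dux":{"c":68,"f":[49,9,6,24,95],"ne":83},"ve":11}
After op 22 (replace /ap 52): {"ap":52,"dux":{"c":68,"f":[49,9,6,24,95],"ne":83},"ve":11}
After op 23 (add /dux/f/5 60): {"ap":52,"dux":{"c":68,"f":[49,9,6,24,95,60],"ne":83},"ve":11}
After op 24 (add /ar 15): {"ap":52,"ar":15,"dux":{"c":68,"f":[49,9,6,24,95,60],"ne":83},"ve":11}
Value at /dux/f/1: 9

Answer: 9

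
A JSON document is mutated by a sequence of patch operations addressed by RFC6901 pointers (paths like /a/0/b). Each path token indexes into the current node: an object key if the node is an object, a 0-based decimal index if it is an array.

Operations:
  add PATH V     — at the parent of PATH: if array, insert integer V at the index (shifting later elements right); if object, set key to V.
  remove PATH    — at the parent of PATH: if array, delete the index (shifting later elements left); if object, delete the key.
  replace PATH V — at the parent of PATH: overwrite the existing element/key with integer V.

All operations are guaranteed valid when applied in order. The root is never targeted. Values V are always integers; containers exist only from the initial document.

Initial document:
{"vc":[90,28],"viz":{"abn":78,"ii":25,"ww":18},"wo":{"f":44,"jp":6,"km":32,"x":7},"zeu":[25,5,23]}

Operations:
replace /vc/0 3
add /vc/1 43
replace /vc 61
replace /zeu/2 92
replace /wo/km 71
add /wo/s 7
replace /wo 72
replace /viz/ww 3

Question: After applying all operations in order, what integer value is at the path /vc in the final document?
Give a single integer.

After op 1 (replace /vc/0 3): {"vc":[3,28],"viz":{"abn":78,"ii":25,"ww":18},"wo":{"f":44,"jp":6,"km":32,"x":7},"zeu":[25,5,23]}
After op 2 (add /vc/1 43): {"vc":[3,43,28],"viz":{"abn":78,"ii":25,"ww":18},"wo":{"f":44,"jp":6,"km":32,"x":7},"zeu":[25,5,23]}
After op 3 (replace /vc 61): {"vc":61,"viz":{"abn":78,"ii":25,"ww":18},"wo":{"f":44,"jp":6,"km":32,"x":7},"zeu":[25,5,23]}
After op 4 (replace /zeu/2 92): {"vc":61,"viz":{"abn":78,"ii":25,"ww":18},"wo":{"f":44,"jp":6,"km":32,"x":7},"zeu":[25,5,92]}
After op 5 (replace /wo/km 71): {"vc":61,"viz":{"abn":78,"ii":25,"ww":18},"wo":{"f":44,"jp":6,"km":71,"x":7},"zeu":[25,5,92]}
After op 6 (add /wo/s 7): {"vc":61,"viz":{"abn":78,"ii":25,"ww":18},"wo":{"f":44,"jp":6,"km":71,"s":7,"x":7},"zeu":[25,5,92]}
After op 7 (replace /wo 72): {"vc":61,"viz":{"abn":78,"ii":25,"ww":18},"wo":72,"zeu":[25,5,92]}
After op 8 (replace /viz/ww 3): {"vc":61,"viz":{"abn":78,"ii":25,"ww":3},"wo":72,"zeu":[25,5,92]}
Value at /vc: 61

Answer: 61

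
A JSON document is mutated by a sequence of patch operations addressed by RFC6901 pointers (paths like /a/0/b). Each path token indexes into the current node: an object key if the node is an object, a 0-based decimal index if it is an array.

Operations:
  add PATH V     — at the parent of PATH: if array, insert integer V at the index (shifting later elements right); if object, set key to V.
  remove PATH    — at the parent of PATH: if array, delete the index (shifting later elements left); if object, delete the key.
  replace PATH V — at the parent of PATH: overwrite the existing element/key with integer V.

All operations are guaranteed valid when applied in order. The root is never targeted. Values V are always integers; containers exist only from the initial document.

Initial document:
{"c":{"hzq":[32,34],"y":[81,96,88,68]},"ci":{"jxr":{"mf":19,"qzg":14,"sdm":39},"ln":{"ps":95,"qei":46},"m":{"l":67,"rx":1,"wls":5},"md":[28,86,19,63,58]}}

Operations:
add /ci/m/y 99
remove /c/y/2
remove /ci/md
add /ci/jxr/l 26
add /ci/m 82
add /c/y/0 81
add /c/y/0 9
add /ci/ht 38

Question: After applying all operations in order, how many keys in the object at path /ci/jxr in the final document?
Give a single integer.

Answer: 4

Derivation:
After op 1 (add /ci/m/y 99): {"c":{"hzq":[32,34],"y":[81,96,88,68]},"ci":{"jxr":{"mf":19,"qzg":14,"sdm":39},"ln":{"ps":95,"qei":46},"m":{"l":67,"rx":1,"wls":5,"y":99},"md":[28,86,19,63,58]}}
After op 2 (remove /c/y/2): {"c":{"hzq":[32,34],"y":[81,96,68]},"ci":{"jxr":{"mf":19,"qzg":14,"sdm":39},"ln":{"ps":95,"qei":46},"m":{"l":67,"rx":1,"wls":5,"y":99},"md":[28,86,19,63,58]}}
After op 3 (remove /ci/md): {"c":{"hzq":[32,34],"y":[81,96,68]},"ci":{"jxr":{"mf":19,"qzg":14,"sdm":39},"ln":{"ps":95,"qei":46},"m":{"l":67,"rx":1,"wls":5,"y":99}}}
After op 4 (add /ci/jxr/l 26): {"c":{"hzq":[32,34],"y":[81,96,68]},"ci":{"jxr":{"l":26,"mf":19,"qzg":14,"sdm":39},"ln":{"ps":95,"qei":46},"m":{"l":67,"rx":1,"wls":5,"y":99}}}
After op 5 (add /ci/m 82): {"c":{"hzq":[32,34],"y":[81,96,68]},"ci":{"jxr":{"l":26,"mf":19,"qzg":14,"sdm":39},"ln":{"ps":95,"qei":46},"m":82}}
After op 6 (add /c/y/0 81): {"c":{"hzq":[32,34],"y":[81,81,96,68]},"ci":{"jxr":{"l":26,"mf":19,"qzg":14,"sdm":39},"ln":{"ps":95,"qei":46},"m":82}}
After op 7 (add /c/y/0 9): {"c":{"hzq":[32,34],"y":[9,81,81,96,68]},"ci":{"jxr":{"l":26,"mf":19,"qzg":14,"sdm":39},"ln":{"ps":95,"qei":46},"m":82}}
After op 8 (add /ci/ht 38): {"c":{"hzq":[32,34],"y":[9,81,81,96,68]},"ci":{"ht":38,"jxr":{"l":26,"mf":19,"qzg":14,"sdm":39},"ln":{"ps":95,"qei":46},"m":82}}
Size at path /ci/jxr: 4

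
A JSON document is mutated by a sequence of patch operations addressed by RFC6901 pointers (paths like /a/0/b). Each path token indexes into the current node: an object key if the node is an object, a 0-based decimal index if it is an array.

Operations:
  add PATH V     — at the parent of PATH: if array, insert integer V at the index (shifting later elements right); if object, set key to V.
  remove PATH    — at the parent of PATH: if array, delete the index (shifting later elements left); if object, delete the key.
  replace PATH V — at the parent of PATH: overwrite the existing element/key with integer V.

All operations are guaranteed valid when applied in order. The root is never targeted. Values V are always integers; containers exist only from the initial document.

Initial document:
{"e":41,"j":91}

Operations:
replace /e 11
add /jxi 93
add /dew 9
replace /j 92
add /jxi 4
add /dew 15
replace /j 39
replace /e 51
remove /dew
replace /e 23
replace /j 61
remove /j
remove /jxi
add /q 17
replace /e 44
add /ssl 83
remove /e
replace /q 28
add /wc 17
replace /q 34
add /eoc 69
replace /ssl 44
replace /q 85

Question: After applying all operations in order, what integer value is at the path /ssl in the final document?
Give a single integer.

After op 1 (replace /e 11): {"e":11,"j":91}
After op 2 (add /jxi 93): {"e":11,"j":91,"jxi":93}
After op 3 (add /dew 9): {"dew":9,"e":11,"j":91,"jxi":93}
After op 4 (replace /j 92): {"dew":9,"e":11,"j":92,"jxi":93}
After op 5 (add /jxi 4): {"dew":9,"e":11,"j":92,"jxi":4}
After op 6 (add /dew 15): {"dew":15,"e":11,"j":92,"jxi":4}
After op 7 (replace /j 39): {"dew":15,"e":11,"j":39,"jxi":4}
After op 8 (replace /e 51): {"dew":15,"e":51,"j":39,"jxi":4}
After op 9 (remove /dew): {"e":51,"j":39,"jxi":4}
After op 10 (replace /e 23): {"e":23,"j":39,"jxi":4}
After op 11 (replace /j 61): {"e":23,"j":61,"jxi":4}
After op 12 (remove /j): {"e":23,"jxi":4}
After op 13 (remove /jxi): {"e":23}
After op 14 (add /q 17): {"e":23,"q":17}
After op 15 (replace /e 44): {"e":44,"q":17}
After op 16 (add /ssl 83): {"e":44,"q":17,"ssl":83}
After op 17 (remove /e): {"q":17,"ssl":83}
After op 18 (replace /q 28): {"q":28,"ssl":83}
After op 19 (add /wc 17): {"q":28,"ssl":83,"wc":17}
After op 20 (replace /q 34): {"q":34,"ssl":83,"wc":17}
After op 21 (add /eoc 69): {"eoc":69,"q":34,"ssl":83,"wc":17}
After op 22 (replace /ssl 44): {"eoc":69,"q":34,"ssl":44,"wc":17}
After op 23 (replace /q 85): {"eoc":69,"q":85,"ssl":44,"wc":17}
Value at /ssl: 44

Answer: 44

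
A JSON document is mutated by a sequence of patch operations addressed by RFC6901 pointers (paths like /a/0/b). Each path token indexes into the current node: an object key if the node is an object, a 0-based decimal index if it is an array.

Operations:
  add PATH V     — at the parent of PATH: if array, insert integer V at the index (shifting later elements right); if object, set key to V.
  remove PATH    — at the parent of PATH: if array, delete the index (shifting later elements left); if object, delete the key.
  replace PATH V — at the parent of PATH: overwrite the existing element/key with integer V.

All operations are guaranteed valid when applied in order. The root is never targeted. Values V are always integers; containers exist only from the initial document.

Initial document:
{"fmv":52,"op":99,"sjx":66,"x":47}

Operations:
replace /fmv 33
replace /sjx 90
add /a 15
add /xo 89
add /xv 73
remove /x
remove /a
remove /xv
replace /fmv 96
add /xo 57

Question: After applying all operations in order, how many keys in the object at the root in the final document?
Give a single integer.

After op 1 (replace /fmv 33): {"fmv":33,"op":99,"sjx":66,"x":47}
After op 2 (replace /sjx 90): {"fmv":33,"op":99,"sjx":90,"x":47}
After op 3 (add /a 15): {"a":15,"fmv":33,"op":99,"sjx":90,"x":47}
After op 4 (add /xo 89): {"a":15,"fmv":33,"op":99,"sjx":90,"x":47,"xo":89}
After op 5 (add /xv 73): {"a":15,"fmv":33,"op":99,"sjx":90,"x":47,"xo":89,"xv":73}
After op 6 (remove /x): {"a":15,"fmv":33,"op":99,"sjx":90,"xo":89,"xv":73}
After op 7 (remove /a): {"fmv":33,"op":99,"sjx":90,"xo":89,"xv":73}
After op 8 (remove /xv): {"fmv":33,"op":99,"sjx":90,"xo":89}
After op 9 (replace /fmv 96): {"fmv":96,"op":99,"sjx":90,"xo":89}
After op 10 (add /xo 57): {"fmv":96,"op":99,"sjx":90,"xo":57}
Size at the root: 4

Answer: 4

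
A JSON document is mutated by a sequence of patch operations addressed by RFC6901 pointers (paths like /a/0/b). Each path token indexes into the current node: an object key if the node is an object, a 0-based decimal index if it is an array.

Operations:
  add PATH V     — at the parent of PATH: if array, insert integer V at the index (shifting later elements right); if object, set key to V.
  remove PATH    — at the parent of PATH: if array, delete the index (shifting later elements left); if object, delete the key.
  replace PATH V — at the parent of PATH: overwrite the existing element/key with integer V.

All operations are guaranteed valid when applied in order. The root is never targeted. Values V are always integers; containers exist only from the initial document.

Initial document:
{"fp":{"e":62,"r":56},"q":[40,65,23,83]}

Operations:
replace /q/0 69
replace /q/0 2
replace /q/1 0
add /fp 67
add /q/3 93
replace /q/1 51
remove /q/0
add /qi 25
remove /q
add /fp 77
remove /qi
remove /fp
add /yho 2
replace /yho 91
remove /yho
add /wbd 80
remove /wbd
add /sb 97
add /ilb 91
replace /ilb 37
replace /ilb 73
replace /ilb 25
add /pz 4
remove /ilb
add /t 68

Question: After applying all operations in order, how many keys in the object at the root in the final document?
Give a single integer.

After op 1 (replace /q/0 69): {"fp":{"e":62,"r":56},"q":[69,65,23,83]}
After op 2 (replace /q/0 2): {"fp":{"e":62,"r":56},"q":[2,65,23,83]}
After op 3 (replace /q/1 0): {"fp":{"e":62,"r":56},"q":[2,0,23,83]}
After op 4 (add /fp 67): {"fp":67,"q":[2,0,23,83]}
After op 5 (add /q/3 93): {"fp":67,"q":[2,0,23,93,83]}
After op 6 (replace /q/1 51): {"fp":67,"q":[2,51,23,93,83]}
After op 7 (remove /q/0): {"fp":67,"q":[51,23,93,83]}
After op 8 (add /qi 25): {"fp":67,"q":[51,23,93,83],"qi":25}
After op 9 (remove /q): {"fp":67,"qi":25}
After op 10 (add /fp 77): {"fp":77,"qi":25}
After op 11 (remove /qi): {"fp":77}
After op 12 (remove /fp): {}
After op 13 (add /yho 2): {"yho":2}
After op 14 (replace /yho 91): {"yho":91}
After op 15 (remove /yho): {}
After op 16 (add /wbd 80): {"wbd":80}
After op 17 (remove /wbd): {}
After op 18 (add /sb 97): {"sb":97}
After op 19 (add /ilb 91): {"ilb":91,"sb":97}
After op 20 (replace /ilb 37): {"ilb":37,"sb":97}
After op 21 (replace /ilb 73): {"ilb":73,"sb":97}
After op 22 (replace /ilb 25): {"ilb":25,"sb":97}
After op 23 (add /pz 4): {"ilb":25,"pz":4,"sb":97}
After op 24 (remove /ilb): {"pz":4,"sb":97}
After op 25 (add /t 68): {"pz":4,"sb":97,"t":68}
Size at the root: 3

Answer: 3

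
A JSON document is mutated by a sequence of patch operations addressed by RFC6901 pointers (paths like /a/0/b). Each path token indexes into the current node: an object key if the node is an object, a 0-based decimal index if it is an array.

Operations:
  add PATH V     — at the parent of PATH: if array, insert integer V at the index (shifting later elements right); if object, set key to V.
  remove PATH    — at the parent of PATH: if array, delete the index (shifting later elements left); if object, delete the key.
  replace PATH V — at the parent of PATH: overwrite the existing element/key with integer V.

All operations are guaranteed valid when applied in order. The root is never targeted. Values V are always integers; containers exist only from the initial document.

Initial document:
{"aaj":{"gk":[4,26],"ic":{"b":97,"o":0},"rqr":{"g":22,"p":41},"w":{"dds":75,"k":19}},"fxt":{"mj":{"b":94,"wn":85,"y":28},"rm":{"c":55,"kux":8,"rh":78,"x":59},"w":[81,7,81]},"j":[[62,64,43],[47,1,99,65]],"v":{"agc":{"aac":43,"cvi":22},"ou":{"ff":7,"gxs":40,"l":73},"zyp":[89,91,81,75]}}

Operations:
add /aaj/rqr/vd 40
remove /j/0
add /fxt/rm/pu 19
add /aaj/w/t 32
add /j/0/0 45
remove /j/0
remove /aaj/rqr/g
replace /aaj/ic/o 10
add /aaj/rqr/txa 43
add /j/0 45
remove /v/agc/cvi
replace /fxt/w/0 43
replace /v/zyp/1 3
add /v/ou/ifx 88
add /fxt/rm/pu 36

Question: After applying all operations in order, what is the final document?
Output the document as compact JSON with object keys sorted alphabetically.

After op 1 (add /aaj/rqr/vd 40): {"aaj":{"gk":[4,26],"ic":{"b":97,"o":0},"rqr":{"g":22,"p":41,"vd":40},"w":{"dds":75,"k":19}},"fxt":{"mj":{"b":94,"wn":85,"y":28},"rm":{"c":55,"kux":8,"rh":78,"x":59},"w":[81,7,81]},"j":[[62,64,43],[47,1,99,65]],"v":{"agc":{"aac":43,"cvi":22},"ou":{"ff":7,"gxs":40,"l":73},"zyp":[89,91,81,75]}}
After op 2 (remove /j/0): {"aaj":{"gk":[4,26],"ic":{"b":97,"o":0},"rqr":{"g":22,"p":41,"vd":40},"w":{"dds":75,"k":19}},"fxt":{"mj":{"b":94,"wn":85,"y":28},"rm":{"c":55,"kux":8,"rh":78,"x":59},"w":[81,7,81]},"j":[[47,1,99,65]],"v":{"agc":{"aac":43,"cvi":22},"ou":{"ff":7,"gxs":40,"l":73},"zyp":[89,91,81,75]}}
After op 3 (add /fxt/rm/pu 19): {"aaj":{"gk":[4,26],"ic":{"b":97,"o":0},"rqr":{"g":22,"p":41,"vd":40},"w":{"dds":75,"k":19}},"fxt":{"mj":{"b":94,"wn":85,"y":28},"rm":{"c":55,"kux":8,"pu":19,"rh":78,"x":59},"w":[81,7,81]},"j":[[47,1,99,65]],"v":{"agc":{"aac":43,"cvi":22},"ou":{"ff":7,"gxs":40,"l":73},"zyp":[89,91,81,75]}}
After op 4 (add /aaj/w/t 32): {"aaj":{"gk":[4,26],"ic":{"b":97,"o":0},"rqr":{"g":22,"p":41,"vd":40},"w":{"dds":75,"k":19,"t":32}},"fxt":{"mj":{"b":94,"wn":85,"y":28},"rm":{"c":55,"kux":8,"pu":19,"rh":78,"x":59},"w":[81,7,81]},"j":[[47,1,99,65]],"v":{"agc":{"aac":43,"cvi":22},"ou":{"ff":7,"gxs":40,"l":73},"zyp":[89,91,81,75]}}
After op 5 (add /j/0/0 45): {"aaj":{"gk":[4,26],"ic":{"b":97,"o":0},"rqr":{"g":22,"p":41,"vd":40},"w":{"dds":75,"k":19,"t":32}},"fxt":{"mj":{"b":94,"wn":85,"y":28},"rm":{"c":55,"kux":8,"pu":19,"rh":78,"x":59},"w":[81,7,81]},"j":[[45,47,1,99,65]],"v":{"agc":{"aac":43,"cvi":22},"ou":{"ff":7,"gxs":40,"l":73},"zyp":[89,91,81,75]}}
After op 6 (remove /j/0): {"aaj":{"gk":[4,26],"ic":{"b":97,"o":0},"rqr":{"g":22,"p":41,"vd":40},"w":{"dds":75,"k":19,"t":32}},"fxt":{"mj":{"b":94,"wn":85,"y":28},"rm":{"c":55,"kux":8,"pu":19,"rh":78,"x":59},"w":[81,7,81]},"j":[],"v":{"agc":{"aac":43,"cvi":22},"ou":{"ff":7,"gxs":40,"l":73},"zyp":[89,91,81,75]}}
After op 7 (remove /aaj/rqr/g): {"aaj":{"gk":[4,26],"ic":{"b":97,"o":0},"rqr":{"p":41,"vd":40},"w":{"dds":75,"k":19,"t":32}},"fxt":{"mj":{"b":94,"wn":85,"y":28},"rm":{"c":55,"kux":8,"pu":19,"rh":78,"x":59},"w":[81,7,81]},"j":[],"v":{"agc":{"aac":43,"cvi":22},"ou":{"ff":7,"gxs":40,"l":73},"zyp":[89,91,81,75]}}
After op 8 (replace /aaj/ic/o 10): {"aaj":{"gk":[4,26],"ic":{"b":97,"o":10},"rqr":{"p":41,"vd":40},"w":{"dds":75,"k":19,"t":32}},"fxt":{"mj":{"b":94,"wn":85,"y":28},"rm":{"c":55,"kux":8,"pu":19,"rh":78,"x":59},"w":[81,7,81]},"j":[],"v":{"agc":{"aac":43,"cvi":22},"ou":{"ff":7,"gxs":40,"l":73},"zyp":[89,91,81,75]}}
After op 9 (add /aaj/rqr/txa 43): {"aaj":{"gk":[4,26],"ic":{"b":97,"o":10},"rqr":{"p":41,"txa":43,"vd":40},"w":{"dds":75,"k":19,"t":32}},"fxt":{"mj":{"b":94,"wn":85,"y":28},"rm":{"c":55,"kux":8,"pu":19,"rh":78,"x":59},"w":[81,7,81]},"j":[],"v":{"agc":{"aac":43,"cvi":22},"ou":{"ff":7,"gxs":40,"l":73},"zyp":[89,91,81,75]}}
After op 10 (add /j/0 45): {"aaj":{"gk":[4,26],"ic":{"b":97,"o":10},"rqr":{"p":41,"txa":43,"vd":40},"w":{"dds":75,"k":19,"t":32}},"fxt":{"mj":{"b":94,"wn":85,"y":28},"rm":{"c":55,"kux":8,"pu":19,"rh":78,"x":59},"w":[81,7,81]},"j":[45],"v":{"agc":{"aac":43,"cvi":22},"ou":{"ff":7,"gxs":40,"l":73},"zyp":[89,91,81,75]}}
After op 11 (remove /v/agc/cvi): {"aaj":{"gk":[4,26],"ic":{"b":97,"o":10},"rqr":{"p":41,"txa":43,"vd":40},"w":{"dds":75,"k":19,"t":32}},"fxt":{"mj":{"b":94,"wn":85,"y":28},"rm":{"c":55,"kux":8,"pu":19,"rh":78,"x":59},"w":[81,7,81]},"j":[45],"v":{"agc":{"aac":43},"ou":{"ff":7,"gxs":40,"l":73},"zyp":[89,91,81,75]}}
After op 12 (replace /fxt/w/0 43): {"aaj":{"gk":[4,26],"ic":{"b":97,"o":10},"rqr":{"p":41,"txa":43,"vd":40},"w":{"dds":75,"k":19,"t":32}},"fxt":{"mj":{"b":94,"wn":85,"y":28},"rm":{"c":55,"kux":8,"pu":19,"rh":78,"x":59},"w":[43,7,81]},"j":[45],"v":{"agc":{"aac":43},"ou":{"ff":7,"gxs":40,"l":73},"zyp":[89,91,81,75]}}
After op 13 (replace /v/zyp/1 3): {"aaj":{"gk":[4,26],"ic":{"b":97,"o":10},"rqr":{"p":41,"txa":43,"vd":40},"w":{"dds":75,"k":19,"t":32}},"fxt":{"mj":{"b":94,"wn":85,"y":28},"rm":{"c":55,"kux":8,"pu":19,"rh":78,"x":59},"w":[43,7,81]},"j":[45],"v":{"agc":{"aac":43},"ou":{"ff":7,"gxs":40,"l":73},"zyp":[89,3,81,75]}}
After op 14 (add /v/ou/ifx 88): {"aaj":{"gk":[4,26],"ic":{"b":97,"o":10},"rqr":{"p":41,"txa":43,"vd":40},"w":{"dds":75,"k":19,"t":32}},"fxt":{"mj":{"b":94,"wn":85,"y":28},"rm":{"c":55,"kux":8,"pu":19,"rh":78,"x":59},"w":[43,7,81]},"j":[45],"v":{"agc":{"aac":43},"ou":{"ff":7,"gxs":40,"ifx":88,"l":73},"zyp":[89,3,81,75]}}
After op 15 (add /fxt/rm/pu 36): {"aaj":{"gk":[4,26],"ic":{"b":97,"o":10},"rqr":{"p":41,"txa":43,"vd":40},"w":{"dds":75,"k":19,"t":32}},"fxt":{"mj":{"b":94,"wn":85,"y":28},"rm":{"c":55,"kux":8,"pu":36,"rh":78,"x":59},"w":[43,7,81]},"j":[45],"v":{"agc":{"aac":43},"ou":{"ff":7,"gxs":40,"ifx":88,"l":73},"zyp":[89,3,81,75]}}

Answer: {"aaj":{"gk":[4,26],"ic":{"b":97,"o":10},"rqr":{"p":41,"txa":43,"vd":40},"w":{"dds":75,"k":19,"t":32}},"fxt":{"mj":{"b":94,"wn":85,"y":28},"rm":{"c":55,"kux":8,"pu":36,"rh":78,"x":59},"w":[43,7,81]},"j":[45],"v":{"agc":{"aac":43},"ou":{"ff":7,"gxs":40,"ifx":88,"l":73},"zyp":[89,3,81,75]}}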